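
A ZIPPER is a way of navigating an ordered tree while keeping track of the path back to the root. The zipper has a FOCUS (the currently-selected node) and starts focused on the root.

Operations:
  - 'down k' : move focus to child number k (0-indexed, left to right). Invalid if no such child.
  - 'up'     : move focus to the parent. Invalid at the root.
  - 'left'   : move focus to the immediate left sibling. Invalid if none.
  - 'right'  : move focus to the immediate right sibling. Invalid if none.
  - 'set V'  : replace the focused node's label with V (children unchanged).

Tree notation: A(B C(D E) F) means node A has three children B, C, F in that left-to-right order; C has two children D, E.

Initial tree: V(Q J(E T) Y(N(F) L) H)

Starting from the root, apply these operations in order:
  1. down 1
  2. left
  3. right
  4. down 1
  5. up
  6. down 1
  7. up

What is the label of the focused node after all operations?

Step 1 (down 1): focus=J path=1 depth=1 children=['E', 'T'] left=['Q'] right=['Y', 'H'] parent=V
Step 2 (left): focus=Q path=0 depth=1 children=[] left=[] right=['J', 'Y', 'H'] parent=V
Step 3 (right): focus=J path=1 depth=1 children=['E', 'T'] left=['Q'] right=['Y', 'H'] parent=V
Step 4 (down 1): focus=T path=1/1 depth=2 children=[] left=['E'] right=[] parent=J
Step 5 (up): focus=J path=1 depth=1 children=['E', 'T'] left=['Q'] right=['Y', 'H'] parent=V
Step 6 (down 1): focus=T path=1/1 depth=2 children=[] left=['E'] right=[] parent=J
Step 7 (up): focus=J path=1 depth=1 children=['E', 'T'] left=['Q'] right=['Y', 'H'] parent=V

Answer: J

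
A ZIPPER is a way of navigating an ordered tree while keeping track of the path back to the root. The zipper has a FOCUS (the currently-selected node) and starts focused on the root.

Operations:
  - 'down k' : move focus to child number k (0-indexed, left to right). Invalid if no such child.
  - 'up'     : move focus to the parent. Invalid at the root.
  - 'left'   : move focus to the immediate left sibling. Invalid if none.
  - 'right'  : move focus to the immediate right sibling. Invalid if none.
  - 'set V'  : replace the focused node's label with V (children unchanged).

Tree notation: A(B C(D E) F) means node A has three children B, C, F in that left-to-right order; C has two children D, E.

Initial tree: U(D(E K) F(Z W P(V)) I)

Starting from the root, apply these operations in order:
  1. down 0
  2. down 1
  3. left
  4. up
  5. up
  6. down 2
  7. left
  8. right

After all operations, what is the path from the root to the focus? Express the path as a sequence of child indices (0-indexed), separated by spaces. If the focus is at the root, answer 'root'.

Step 1 (down 0): focus=D path=0 depth=1 children=['E', 'K'] left=[] right=['F', 'I'] parent=U
Step 2 (down 1): focus=K path=0/1 depth=2 children=[] left=['E'] right=[] parent=D
Step 3 (left): focus=E path=0/0 depth=2 children=[] left=[] right=['K'] parent=D
Step 4 (up): focus=D path=0 depth=1 children=['E', 'K'] left=[] right=['F', 'I'] parent=U
Step 5 (up): focus=U path=root depth=0 children=['D', 'F', 'I'] (at root)
Step 6 (down 2): focus=I path=2 depth=1 children=[] left=['D', 'F'] right=[] parent=U
Step 7 (left): focus=F path=1 depth=1 children=['Z', 'W', 'P'] left=['D'] right=['I'] parent=U
Step 8 (right): focus=I path=2 depth=1 children=[] left=['D', 'F'] right=[] parent=U

Answer: 2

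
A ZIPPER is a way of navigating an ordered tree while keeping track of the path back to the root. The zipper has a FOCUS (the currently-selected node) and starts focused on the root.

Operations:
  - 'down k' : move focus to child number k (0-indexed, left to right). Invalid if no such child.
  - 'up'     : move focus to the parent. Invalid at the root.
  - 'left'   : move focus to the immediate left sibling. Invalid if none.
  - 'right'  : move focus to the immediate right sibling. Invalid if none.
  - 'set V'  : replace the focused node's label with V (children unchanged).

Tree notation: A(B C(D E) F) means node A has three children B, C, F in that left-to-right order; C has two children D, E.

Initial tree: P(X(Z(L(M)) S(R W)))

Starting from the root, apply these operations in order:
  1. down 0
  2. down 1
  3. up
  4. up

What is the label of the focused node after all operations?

Step 1 (down 0): focus=X path=0 depth=1 children=['Z', 'S'] left=[] right=[] parent=P
Step 2 (down 1): focus=S path=0/1 depth=2 children=['R', 'W'] left=['Z'] right=[] parent=X
Step 3 (up): focus=X path=0 depth=1 children=['Z', 'S'] left=[] right=[] parent=P
Step 4 (up): focus=P path=root depth=0 children=['X'] (at root)

Answer: P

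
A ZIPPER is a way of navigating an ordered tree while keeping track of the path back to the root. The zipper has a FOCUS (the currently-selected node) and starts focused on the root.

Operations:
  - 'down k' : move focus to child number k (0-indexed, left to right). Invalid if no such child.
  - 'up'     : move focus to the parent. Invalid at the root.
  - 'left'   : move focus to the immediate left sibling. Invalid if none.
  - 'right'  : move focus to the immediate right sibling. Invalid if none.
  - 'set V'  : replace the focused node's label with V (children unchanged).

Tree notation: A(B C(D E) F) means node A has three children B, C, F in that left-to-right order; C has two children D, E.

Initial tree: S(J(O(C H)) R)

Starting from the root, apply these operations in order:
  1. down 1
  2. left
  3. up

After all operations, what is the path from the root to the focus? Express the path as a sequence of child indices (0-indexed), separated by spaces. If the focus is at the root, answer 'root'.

Answer: root

Derivation:
Step 1 (down 1): focus=R path=1 depth=1 children=[] left=['J'] right=[] parent=S
Step 2 (left): focus=J path=0 depth=1 children=['O'] left=[] right=['R'] parent=S
Step 3 (up): focus=S path=root depth=0 children=['J', 'R'] (at root)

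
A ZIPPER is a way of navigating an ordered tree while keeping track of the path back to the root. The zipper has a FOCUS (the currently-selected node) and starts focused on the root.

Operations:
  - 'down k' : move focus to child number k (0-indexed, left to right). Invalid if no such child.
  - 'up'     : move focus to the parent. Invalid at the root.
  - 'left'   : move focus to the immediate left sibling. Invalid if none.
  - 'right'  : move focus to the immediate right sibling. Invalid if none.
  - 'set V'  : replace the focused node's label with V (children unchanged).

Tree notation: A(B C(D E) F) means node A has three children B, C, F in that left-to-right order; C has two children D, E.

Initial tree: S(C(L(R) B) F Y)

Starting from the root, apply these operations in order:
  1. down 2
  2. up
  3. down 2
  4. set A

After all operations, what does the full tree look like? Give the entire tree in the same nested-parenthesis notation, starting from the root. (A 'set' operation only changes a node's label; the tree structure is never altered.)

Step 1 (down 2): focus=Y path=2 depth=1 children=[] left=['C', 'F'] right=[] parent=S
Step 2 (up): focus=S path=root depth=0 children=['C', 'F', 'Y'] (at root)
Step 3 (down 2): focus=Y path=2 depth=1 children=[] left=['C', 'F'] right=[] parent=S
Step 4 (set A): focus=A path=2 depth=1 children=[] left=['C', 'F'] right=[] parent=S

Answer: S(C(L(R) B) F A)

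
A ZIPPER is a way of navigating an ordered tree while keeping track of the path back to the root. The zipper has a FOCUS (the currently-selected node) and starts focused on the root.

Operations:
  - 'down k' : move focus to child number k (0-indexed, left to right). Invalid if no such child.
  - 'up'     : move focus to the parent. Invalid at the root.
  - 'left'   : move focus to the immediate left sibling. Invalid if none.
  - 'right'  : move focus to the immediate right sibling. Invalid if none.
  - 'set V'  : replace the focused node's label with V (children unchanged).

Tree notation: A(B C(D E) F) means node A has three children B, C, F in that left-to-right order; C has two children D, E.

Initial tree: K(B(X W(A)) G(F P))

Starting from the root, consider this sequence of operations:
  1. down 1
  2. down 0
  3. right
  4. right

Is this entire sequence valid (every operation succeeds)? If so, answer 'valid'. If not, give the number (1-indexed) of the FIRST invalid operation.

Step 1 (down 1): focus=G path=1 depth=1 children=['F', 'P'] left=['B'] right=[] parent=K
Step 2 (down 0): focus=F path=1/0 depth=2 children=[] left=[] right=['P'] parent=G
Step 3 (right): focus=P path=1/1 depth=2 children=[] left=['F'] right=[] parent=G
Step 4 (right): INVALID

Answer: 4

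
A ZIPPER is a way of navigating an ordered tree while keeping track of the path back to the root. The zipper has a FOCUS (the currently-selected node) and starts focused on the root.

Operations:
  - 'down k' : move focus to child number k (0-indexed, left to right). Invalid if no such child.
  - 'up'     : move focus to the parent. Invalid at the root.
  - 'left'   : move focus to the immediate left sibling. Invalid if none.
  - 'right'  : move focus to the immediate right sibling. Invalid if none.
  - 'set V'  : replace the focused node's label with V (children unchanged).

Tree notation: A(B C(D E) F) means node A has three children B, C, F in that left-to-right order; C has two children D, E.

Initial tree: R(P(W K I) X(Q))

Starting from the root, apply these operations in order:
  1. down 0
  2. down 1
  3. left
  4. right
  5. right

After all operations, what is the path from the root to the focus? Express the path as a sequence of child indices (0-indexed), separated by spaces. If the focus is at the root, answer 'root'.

Step 1 (down 0): focus=P path=0 depth=1 children=['W', 'K', 'I'] left=[] right=['X'] parent=R
Step 2 (down 1): focus=K path=0/1 depth=2 children=[] left=['W'] right=['I'] parent=P
Step 3 (left): focus=W path=0/0 depth=2 children=[] left=[] right=['K', 'I'] parent=P
Step 4 (right): focus=K path=0/1 depth=2 children=[] left=['W'] right=['I'] parent=P
Step 5 (right): focus=I path=0/2 depth=2 children=[] left=['W', 'K'] right=[] parent=P

Answer: 0 2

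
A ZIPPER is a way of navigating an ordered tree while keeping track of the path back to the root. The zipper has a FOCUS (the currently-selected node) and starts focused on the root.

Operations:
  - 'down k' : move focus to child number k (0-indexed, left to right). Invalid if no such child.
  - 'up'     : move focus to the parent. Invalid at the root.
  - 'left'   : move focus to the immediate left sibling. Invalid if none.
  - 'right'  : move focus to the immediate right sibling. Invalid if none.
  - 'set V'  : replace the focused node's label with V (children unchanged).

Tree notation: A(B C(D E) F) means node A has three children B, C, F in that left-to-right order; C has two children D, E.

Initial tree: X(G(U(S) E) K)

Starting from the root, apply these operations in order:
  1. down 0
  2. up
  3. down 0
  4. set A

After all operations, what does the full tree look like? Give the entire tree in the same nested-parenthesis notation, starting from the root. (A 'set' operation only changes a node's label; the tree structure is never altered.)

Step 1 (down 0): focus=G path=0 depth=1 children=['U', 'E'] left=[] right=['K'] parent=X
Step 2 (up): focus=X path=root depth=0 children=['G', 'K'] (at root)
Step 3 (down 0): focus=G path=0 depth=1 children=['U', 'E'] left=[] right=['K'] parent=X
Step 4 (set A): focus=A path=0 depth=1 children=['U', 'E'] left=[] right=['K'] parent=X

Answer: X(A(U(S) E) K)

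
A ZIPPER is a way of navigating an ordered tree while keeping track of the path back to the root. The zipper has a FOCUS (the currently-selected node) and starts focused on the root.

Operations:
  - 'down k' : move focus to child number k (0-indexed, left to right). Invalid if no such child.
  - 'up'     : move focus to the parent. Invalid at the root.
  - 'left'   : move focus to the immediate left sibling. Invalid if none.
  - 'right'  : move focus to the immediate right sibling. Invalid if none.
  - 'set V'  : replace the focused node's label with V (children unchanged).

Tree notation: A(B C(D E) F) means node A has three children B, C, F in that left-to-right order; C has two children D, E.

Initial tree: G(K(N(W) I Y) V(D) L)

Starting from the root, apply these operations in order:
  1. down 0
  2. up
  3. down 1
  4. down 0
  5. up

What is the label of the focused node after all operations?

Step 1 (down 0): focus=K path=0 depth=1 children=['N', 'I', 'Y'] left=[] right=['V', 'L'] parent=G
Step 2 (up): focus=G path=root depth=0 children=['K', 'V', 'L'] (at root)
Step 3 (down 1): focus=V path=1 depth=1 children=['D'] left=['K'] right=['L'] parent=G
Step 4 (down 0): focus=D path=1/0 depth=2 children=[] left=[] right=[] parent=V
Step 5 (up): focus=V path=1 depth=1 children=['D'] left=['K'] right=['L'] parent=G

Answer: V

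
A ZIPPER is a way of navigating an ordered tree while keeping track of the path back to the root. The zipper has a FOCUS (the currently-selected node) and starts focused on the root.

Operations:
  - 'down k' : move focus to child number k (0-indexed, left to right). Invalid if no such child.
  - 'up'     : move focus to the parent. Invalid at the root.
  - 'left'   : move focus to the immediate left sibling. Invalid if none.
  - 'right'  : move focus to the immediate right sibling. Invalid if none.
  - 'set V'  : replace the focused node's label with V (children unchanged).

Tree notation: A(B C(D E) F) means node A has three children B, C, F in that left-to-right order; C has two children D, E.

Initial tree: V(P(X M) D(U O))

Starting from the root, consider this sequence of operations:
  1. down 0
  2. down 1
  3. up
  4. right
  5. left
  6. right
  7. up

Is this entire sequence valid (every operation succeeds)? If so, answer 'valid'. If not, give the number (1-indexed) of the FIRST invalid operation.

Answer: valid

Derivation:
Step 1 (down 0): focus=P path=0 depth=1 children=['X', 'M'] left=[] right=['D'] parent=V
Step 2 (down 1): focus=M path=0/1 depth=2 children=[] left=['X'] right=[] parent=P
Step 3 (up): focus=P path=0 depth=1 children=['X', 'M'] left=[] right=['D'] parent=V
Step 4 (right): focus=D path=1 depth=1 children=['U', 'O'] left=['P'] right=[] parent=V
Step 5 (left): focus=P path=0 depth=1 children=['X', 'M'] left=[] right=['D'] parent=V
Step 6 (right): focus=D path=1 depth=1 children=['U', 'O'] left=['P'] right=[] parent=V
Step 7 (up): focus=V path=root depth=0 children=['P', 'D'] (at root)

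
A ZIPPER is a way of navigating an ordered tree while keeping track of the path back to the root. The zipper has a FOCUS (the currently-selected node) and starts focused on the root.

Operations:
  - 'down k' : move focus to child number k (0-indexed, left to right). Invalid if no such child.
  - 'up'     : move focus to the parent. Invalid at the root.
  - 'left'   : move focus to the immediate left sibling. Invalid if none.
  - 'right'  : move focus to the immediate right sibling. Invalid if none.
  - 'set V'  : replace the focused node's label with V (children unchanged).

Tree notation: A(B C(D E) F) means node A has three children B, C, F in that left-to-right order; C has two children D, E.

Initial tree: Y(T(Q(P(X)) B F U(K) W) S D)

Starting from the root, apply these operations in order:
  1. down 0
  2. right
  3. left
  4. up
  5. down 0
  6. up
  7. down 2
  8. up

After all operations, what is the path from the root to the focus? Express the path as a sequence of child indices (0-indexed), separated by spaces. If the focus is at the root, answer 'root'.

Step 1 (down 0): focus=T path=0 depth=1 children=['Q', 'B', 'F', 'U', 'W'] left=[] right=['S', 'D'] parent=Y
Step 2 (right): focus=S path=1 depth=1 children=[] left=['T'] right=['D'] parent=Y
Step 3 (left): focus=T path=0 depth=1 children=['Q', 'B', 'F', 'U', 'W'] left=[] right=['S', 'D'] parent=Y
Step 4 (up): focus=Y path=root depth=0 children=['T', 'S', 'D'] (at root)
Step 5 (down 0): focus=T path=0 depth=1 children=['Q', 'B', 'F', 'U', 'W'] left=[] right=['S', 'D'] parent=Y
Step 6 (up): focus=Y path=root depth=0 children=['T', 'S', 'D'] (at root)
Step 7 (down 2): focus=D path=2 depth=1 children=[] left=['T', 'S'] right=[] parent=Y
Step 8 (up): focus=Y path=root depth=0 children=['T', 'S', 'D'] (at root)

Answer: root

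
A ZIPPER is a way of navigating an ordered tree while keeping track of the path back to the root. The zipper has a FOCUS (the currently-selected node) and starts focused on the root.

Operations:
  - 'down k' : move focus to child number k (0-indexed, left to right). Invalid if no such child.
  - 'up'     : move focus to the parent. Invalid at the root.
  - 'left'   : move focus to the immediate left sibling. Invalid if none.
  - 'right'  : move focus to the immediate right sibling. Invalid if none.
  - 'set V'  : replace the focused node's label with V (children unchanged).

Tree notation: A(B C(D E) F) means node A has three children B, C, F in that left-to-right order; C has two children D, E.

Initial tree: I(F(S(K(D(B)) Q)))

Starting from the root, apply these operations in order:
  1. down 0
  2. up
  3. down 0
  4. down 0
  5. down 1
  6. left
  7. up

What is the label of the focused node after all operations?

Step 1 (down 0): focus=F path=0 depth=1 children=['S'] left=[] right=[] parent=I
Step 2 (up): focus=I path=root depth=0 children=['F'] (at root)
Step 3 (down 0): focus=F path=0 depth=1 children=['S'] left=[] right=[] parent=I
Step 4 (down 0): focus=S path=0/0 depth=2 children=['K', 'Q'] left=[] right=[] parent=F
Step 5 (down 1): focus=Q path=0/0/1 depth=3 children=[] left=['K'] right=[] parent=S
Step 6 (left): focus=K path=0/0/0 depth=3 children=['D'] left=[] right=['Q'] parent=S
Step 7 (up): focus=S path=0/0 depth=2 children=['K', 'Q'] left=[] right=[] parent=F

Answer: S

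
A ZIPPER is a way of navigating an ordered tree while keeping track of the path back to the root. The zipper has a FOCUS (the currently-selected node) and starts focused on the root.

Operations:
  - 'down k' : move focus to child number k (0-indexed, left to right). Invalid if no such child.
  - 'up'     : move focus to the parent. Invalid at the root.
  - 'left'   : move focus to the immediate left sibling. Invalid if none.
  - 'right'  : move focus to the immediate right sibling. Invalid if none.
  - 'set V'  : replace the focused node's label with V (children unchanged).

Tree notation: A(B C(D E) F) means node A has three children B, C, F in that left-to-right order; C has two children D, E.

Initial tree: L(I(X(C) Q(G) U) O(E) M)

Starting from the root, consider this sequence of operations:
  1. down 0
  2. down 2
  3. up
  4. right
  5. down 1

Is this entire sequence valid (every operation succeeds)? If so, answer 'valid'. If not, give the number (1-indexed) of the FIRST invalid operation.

Answer: 5

Derivation:
Step 1 (down 0): focus=I path=0 depth=1 children=['X', 'Q', 'U'] left=[] right=['O', 'M'] parent=L
Step 2 (down 2): focus=U path=0/2 depth=2 children=[] left=['X', 'Q'] right=[] parent=I
Step 3 (up): focus=I path=0 depth=1 children=['X', 'Q', 'U'] left=[] right=['O', 'M'] parent=L
Step 4 (right): focus=O path=1 depth=1 children=['E'] left=['I'] right=['M'] parent=L
Step 5 (down 1): INVALID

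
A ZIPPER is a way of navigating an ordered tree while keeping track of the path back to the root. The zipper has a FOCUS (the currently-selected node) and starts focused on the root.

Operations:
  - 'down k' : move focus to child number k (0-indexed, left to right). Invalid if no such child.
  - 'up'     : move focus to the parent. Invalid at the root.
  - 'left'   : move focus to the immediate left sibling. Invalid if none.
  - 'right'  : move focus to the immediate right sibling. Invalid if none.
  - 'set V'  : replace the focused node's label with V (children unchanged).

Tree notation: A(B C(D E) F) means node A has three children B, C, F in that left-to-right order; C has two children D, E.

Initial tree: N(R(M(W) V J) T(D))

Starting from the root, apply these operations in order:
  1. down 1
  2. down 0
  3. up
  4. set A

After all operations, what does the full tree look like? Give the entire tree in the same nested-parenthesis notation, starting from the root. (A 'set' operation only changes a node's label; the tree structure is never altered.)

Answer: N(R(M(W) V J) A(D))

Derivation:
Step 1 (down 1): focus=T path=1 depth=1 children=['D'] left=['R'] right=[] parent=N
Step 2 (down 0): focus=D path=1/0 depth=2 children=[] left=[] right=[] parent=T
Step 3 (up): focus=T path=1 depth=1 children=['D'] left=['R'] right=[] parent=N
Step 4 (set A): focus=A path=1 depth=1 children=['D'] left=['R'] right=[] parent=N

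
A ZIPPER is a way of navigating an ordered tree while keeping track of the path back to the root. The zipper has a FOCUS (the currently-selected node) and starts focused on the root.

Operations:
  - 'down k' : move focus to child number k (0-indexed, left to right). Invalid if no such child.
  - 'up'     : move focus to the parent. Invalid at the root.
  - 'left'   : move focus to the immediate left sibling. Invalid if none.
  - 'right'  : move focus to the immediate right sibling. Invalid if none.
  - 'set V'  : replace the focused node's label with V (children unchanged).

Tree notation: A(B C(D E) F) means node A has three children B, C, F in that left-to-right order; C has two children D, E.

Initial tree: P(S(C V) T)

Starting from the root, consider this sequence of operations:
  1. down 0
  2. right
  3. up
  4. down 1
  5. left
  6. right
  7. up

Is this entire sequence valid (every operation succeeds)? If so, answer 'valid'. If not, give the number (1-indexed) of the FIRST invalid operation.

Answer: valid

Derivation:
Step 1 (down 0): focus=S path=0 depth=1 children=['C', 'V'] left=[] right=['T'] parent=P
Step 2 (right): focus=T path=1 depth=1 children=[] left=['S'] right=[] parent=P
Step 3 (up): focus=P path=root depth=0 children=['S', 'T'] (at root)
Step 4 (down 1): focus=T path=1 depth=1 children=[] left=['S'] right=[] parent=P
Step 5 (left): focus=S path=0 depth=1 children=['C', 'V'] left=[] right=['T'] parent=P
Step 6 (right): focus=T path=1 depth=1 children=[] left=['S'] right=[] parent=P
Step 7 (up): focus=P path=root depth=0 children=['S', 'T'] (at root)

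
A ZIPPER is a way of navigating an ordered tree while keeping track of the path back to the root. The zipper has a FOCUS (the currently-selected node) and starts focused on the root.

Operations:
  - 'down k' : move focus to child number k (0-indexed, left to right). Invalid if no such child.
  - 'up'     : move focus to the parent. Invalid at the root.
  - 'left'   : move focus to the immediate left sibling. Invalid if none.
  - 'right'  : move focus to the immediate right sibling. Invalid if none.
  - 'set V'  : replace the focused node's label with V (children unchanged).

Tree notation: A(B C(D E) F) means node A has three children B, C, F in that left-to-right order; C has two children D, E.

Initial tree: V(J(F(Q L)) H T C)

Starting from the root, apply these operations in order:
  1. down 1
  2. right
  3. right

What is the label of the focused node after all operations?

Step 1 (down 1): focus=H path=1 depth=1 children=[] left=['J'] right=['T', 'C'] parent=V
Step 2 (right): focus=T path=2 depth=1 children=[] left=['J', 'H'] right=['C'] parent=V
Step 3 (right): focus=C path=3 depth=1 children=[] left=['J', 'H', 'T'] right=[] parent=V

Answer: C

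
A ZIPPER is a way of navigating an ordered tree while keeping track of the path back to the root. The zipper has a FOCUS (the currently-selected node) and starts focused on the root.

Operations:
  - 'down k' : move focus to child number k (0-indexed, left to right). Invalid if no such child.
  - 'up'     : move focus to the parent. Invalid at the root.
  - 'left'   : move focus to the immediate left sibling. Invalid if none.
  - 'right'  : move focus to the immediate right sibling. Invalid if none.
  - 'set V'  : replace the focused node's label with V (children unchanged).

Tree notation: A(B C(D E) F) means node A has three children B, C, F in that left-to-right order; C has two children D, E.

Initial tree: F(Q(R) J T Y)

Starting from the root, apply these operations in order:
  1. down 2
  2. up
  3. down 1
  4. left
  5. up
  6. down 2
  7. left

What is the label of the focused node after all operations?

Answer: J

Derivation:
Step 1 (down 2): focus=T path=2 depth=1 children=[] left=['Q', 'J'] right=['Y'] parent=F
Step 2 (up): focus=F path=root depth=0 children=['Q', 'J', 'T', 'Y'] (at root)
Step 3 (down 1): focus=J path=1 depth=1 children=[] left=['Q'] right=['T', 'Y'] parent=F
Step 4 (left): focus=Q path=0 depth=1 children=['R'] left=[] right=['J', 'T', 'Y'] parent=F
Step 5 (up): focus=F path=root depth=0 children=['Q', 'J', 'T', 'Y'] (at root)
Step 6 (down 2): focus=T path=2 depth=1 children=[] left=['Q', 'J'] right=['Y'] parent=F
Step 7 (left): focus=J path=1 depth=1 children=[] left=['Q'] right=['T', 'Y'] parent=F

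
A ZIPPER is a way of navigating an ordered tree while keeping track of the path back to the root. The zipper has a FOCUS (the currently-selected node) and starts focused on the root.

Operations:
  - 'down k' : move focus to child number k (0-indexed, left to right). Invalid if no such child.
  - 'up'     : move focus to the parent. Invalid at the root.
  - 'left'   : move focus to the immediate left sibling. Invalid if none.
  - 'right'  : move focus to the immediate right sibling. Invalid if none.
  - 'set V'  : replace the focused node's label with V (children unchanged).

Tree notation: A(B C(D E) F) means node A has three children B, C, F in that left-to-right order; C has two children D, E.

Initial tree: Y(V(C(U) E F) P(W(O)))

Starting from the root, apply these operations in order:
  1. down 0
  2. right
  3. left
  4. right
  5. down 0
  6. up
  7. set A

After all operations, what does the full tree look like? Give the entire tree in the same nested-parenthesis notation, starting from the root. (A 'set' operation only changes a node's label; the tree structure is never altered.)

Answer: Y(V(C(U) E F) A(W(O)))

Derivation:
Step 1 (down 0): focus=V path=0 depth=1 children=['C', 'E', 'F'] left=[] right=['P'] parent=Y
Step 2 (right): focus=P path=1 depth=1 children=['W'] left=['V'] right=[] parent=Y
Step 3 (left): focus=V path=0 depth=1 children=['C', 'E', 'F'] left=[] right=['P'] parent=Y
Step 4 (right): focus=P path=1 depth=1 children=['W'] left=['V'] right=[] parent=Y
Step 5 (down 0): focus=W path=1/0 depth=2 children=['O'] left=[] right=[] parent=P
Step 6 (up): focus=P path=1 depth=1 children=['W'] left=['V'] right=[] parent=Y
Step 7 (set A): focus=A path=1 depth=1 children=['W'] left=['V'] right=[] parent=Y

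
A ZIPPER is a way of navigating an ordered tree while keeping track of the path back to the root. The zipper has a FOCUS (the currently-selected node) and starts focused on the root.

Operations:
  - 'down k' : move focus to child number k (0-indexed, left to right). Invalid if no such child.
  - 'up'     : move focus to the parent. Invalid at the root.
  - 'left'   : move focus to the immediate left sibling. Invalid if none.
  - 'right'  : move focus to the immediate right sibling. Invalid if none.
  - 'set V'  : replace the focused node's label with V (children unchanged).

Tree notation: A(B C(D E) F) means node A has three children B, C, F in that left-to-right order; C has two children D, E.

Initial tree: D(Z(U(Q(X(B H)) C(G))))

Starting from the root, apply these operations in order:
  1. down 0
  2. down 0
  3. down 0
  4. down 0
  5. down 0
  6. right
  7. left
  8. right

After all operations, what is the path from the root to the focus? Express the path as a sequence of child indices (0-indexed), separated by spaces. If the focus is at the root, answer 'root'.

Answer: 0 0 0 0 1

Derivation:
Step 1 (down 0): focus=Z path=0 depth=1 children=['U'] left=[] right=[] parent=D
Step 2 (down 0): focus=U path=0/0 depth=2 children=['Q', 'C'] left=[] right=[] parent=Z
Step 3 (down 0): focus=Q path=0/0/0 depth=3 children=['X'] left=[] right=['C'] parent=U
Step 4 (down 0): focus=X path=0/0/0/0 depth=4 children=['B', 'H'] left=[] right=[] parent=Q
Step 5 (down 0): focus=B path=0/0/0/0/0 depth=5 children=[] left=[] right=['H'] parent=X
Step 6 (right): focus=H path=0/0/0/0/1 depth=5 children=[] left=['B'] right=[] parent=X
Step 7 (left): focus=B path=0/0/0/0/0 depth=5 children=[] left=[] right=['H'] parent=X
Step 8 (right): focus=H path=0/0/0/0/1 depth=5 children=[] left=['B'] right=[] parent=X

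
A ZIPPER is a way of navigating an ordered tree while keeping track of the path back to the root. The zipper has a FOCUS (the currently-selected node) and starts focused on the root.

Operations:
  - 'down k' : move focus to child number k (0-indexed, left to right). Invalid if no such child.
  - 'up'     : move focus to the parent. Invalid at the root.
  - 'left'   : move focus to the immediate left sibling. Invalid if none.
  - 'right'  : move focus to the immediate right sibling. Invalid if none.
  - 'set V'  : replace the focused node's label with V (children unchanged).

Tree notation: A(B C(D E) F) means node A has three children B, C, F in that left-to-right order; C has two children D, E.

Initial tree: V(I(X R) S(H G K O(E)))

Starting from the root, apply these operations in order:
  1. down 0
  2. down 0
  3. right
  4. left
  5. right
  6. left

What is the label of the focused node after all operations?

Step 1 (down 0): focus=I path=0 depth=1 children=['X', 'R'] left=[] right=['S'] parent=V
Step 2 (down 0): focus=X path=0/0 depth=2 children=[] left=[] right=['R'] parent=I
Step 3 (right): focus=R path=0/1 depth=2 children=[] left=['X'] right=[] parent=I
Step 4 (left): focus=X path=0/0 depth=2 children=[] left=[] right=['R'] parent=I
Step 5 (right): focus=R path=0/1 depth=2 children=[] left=['X'] right=[] parent=I
Step 6 (left): focus=X path=0/0 depth=2 children=[] left=[] right=['R'] parent=I

Answer: X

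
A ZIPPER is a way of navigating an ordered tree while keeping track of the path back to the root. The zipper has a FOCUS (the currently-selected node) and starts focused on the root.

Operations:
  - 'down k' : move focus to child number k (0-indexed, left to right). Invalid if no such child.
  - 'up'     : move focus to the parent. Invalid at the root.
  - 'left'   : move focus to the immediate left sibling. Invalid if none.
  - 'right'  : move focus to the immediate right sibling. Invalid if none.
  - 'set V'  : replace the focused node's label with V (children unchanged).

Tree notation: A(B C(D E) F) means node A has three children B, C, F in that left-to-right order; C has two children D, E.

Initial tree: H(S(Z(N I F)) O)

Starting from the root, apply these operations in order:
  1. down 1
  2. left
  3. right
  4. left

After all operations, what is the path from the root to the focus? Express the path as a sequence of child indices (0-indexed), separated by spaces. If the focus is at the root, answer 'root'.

Step 1 (down 1): focus=O path=1 depth=1 children=[] left=['S'] right=[] parent=H
Step 2 (left): focus=S path=0 depth=1 children=['Z'] left=[] right=['O'] parent=H
Step 3 (right): focus=O path=1 depth=1 children=[] left=['S'] right=[] parent=H
Step 4 (left): focus=S path=0 depth=1 children=['Z'] left=[] right=['O'] parent=H

Answer: 0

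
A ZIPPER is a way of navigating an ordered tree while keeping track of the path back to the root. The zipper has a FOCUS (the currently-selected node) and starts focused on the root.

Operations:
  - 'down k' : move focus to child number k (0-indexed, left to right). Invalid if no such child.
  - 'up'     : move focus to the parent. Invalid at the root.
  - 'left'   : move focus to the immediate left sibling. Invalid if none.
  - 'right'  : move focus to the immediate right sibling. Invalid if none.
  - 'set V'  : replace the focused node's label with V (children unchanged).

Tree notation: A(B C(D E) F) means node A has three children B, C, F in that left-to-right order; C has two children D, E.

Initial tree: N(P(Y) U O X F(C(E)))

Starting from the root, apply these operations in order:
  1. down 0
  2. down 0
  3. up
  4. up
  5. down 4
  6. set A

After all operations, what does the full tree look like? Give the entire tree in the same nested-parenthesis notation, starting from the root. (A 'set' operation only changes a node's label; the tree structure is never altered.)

Step 1 (down 0): focus=P path=0 depth=1 children=['Y'] left=[] right=['U', 'O', 'X', 'F'] parent=N
Step 2 (down 0): focus=Y path=0/0 depth=2 children=[] left=[] right=[] parent=P
Step 3 (up): focus=P path=0 depth=1 children=['Y'] left=[] right=['U', 'O', 'X', 'F'] parent=N
Step 4 (up): focus=N path=root depth=0 children=['P', 'U', 'O', 'X', 'F'] (at root)
Step 5 (down 4): focus=F path=4 depth=1 children=['C'] left=['P', 'U', 'O', 'X'] right=[] parent=N
Step 6 (set A): focus=A path=4 depth=1 children=['C'] left=['P', 'U', 'O', 'X'] right=[] parent=N

Answer: N(P(Y) U O X A(C(E)))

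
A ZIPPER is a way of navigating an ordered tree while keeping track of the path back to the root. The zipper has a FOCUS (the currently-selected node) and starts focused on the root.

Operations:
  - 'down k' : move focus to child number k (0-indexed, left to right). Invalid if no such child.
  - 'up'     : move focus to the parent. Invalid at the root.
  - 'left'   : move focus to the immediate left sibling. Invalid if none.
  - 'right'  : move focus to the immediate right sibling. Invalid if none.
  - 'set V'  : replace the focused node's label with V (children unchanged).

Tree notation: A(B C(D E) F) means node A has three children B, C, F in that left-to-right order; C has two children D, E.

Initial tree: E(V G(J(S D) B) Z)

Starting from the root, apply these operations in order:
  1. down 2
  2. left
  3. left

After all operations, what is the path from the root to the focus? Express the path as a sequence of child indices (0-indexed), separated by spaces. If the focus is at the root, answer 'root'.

Answer: 0

Derivation:
Step 1 (down 2): focus=Z path=2 depth=1 children=[] left=['V', 'G'] right=[] parent=E
Step 2 (left): focus=G path=1 depth=1 children=['J', 'B'] left=['V'] right=['Z'] parent=E
Step 3 (left): focus=V path=0 depth=1 children=[] left=[] right=['G', 'Z'] parent=E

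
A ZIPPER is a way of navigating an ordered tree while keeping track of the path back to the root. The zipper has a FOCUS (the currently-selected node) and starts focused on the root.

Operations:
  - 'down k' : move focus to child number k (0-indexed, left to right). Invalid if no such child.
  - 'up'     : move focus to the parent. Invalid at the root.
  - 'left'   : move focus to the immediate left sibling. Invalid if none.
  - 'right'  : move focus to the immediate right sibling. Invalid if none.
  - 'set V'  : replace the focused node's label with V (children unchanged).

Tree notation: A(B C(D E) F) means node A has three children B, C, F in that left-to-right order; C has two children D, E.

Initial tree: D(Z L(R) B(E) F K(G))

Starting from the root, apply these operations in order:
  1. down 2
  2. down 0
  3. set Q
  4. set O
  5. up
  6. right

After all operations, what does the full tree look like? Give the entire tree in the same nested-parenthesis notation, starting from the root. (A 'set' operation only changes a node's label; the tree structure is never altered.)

Answer: D(Z L(R) B(O) F K(G))

Derivation:
Step 1 (down 2): focus=B path=2 depth=1 children=['E'] left=['Z', 'L'] right=['F', 'K'] parent=D
Step 2 (down 0): focus=E path=2/0 depth=2 children=[] left=[] right=[] parent=B
Step 3 (set Q): focus=Q path=2/0 depth=2 children=[] left=[] right=[] parent=B
Step 4 (set O): focus=O path=2/0 depth=2 children=[] left=[] right=[] parent=B
Step 5 (up): focus=B path=2 depth=1 children=['O'] left=['Z', 'L'] right=['F', 'K'] parent=D
Step 6 (right): focus=F path=3 depth=1 children=[] left=['Z', 'L', 'B'] right=['K'] parent=D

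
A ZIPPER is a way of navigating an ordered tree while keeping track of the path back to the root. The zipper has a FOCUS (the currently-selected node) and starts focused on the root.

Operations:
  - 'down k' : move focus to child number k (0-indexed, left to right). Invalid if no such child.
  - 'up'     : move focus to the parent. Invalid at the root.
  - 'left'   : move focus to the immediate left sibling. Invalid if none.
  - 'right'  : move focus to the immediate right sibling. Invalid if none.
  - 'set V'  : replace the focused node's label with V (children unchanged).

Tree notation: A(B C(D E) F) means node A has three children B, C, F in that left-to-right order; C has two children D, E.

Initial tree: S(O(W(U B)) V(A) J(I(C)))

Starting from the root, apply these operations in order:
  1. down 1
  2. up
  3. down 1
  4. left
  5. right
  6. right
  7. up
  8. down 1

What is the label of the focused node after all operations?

Step 1 (down 1): focus=V path=1 depth=1 children=['A'] left=['O'] right=['J'] parent=S
Step 2 (up): focus=S path=root depth=0 children=['O', 'V', 'J'] (at root)
Step 3 (down 1): focus=V path=1 depth=1 children=['A'] left=['O'] right=['J'] parent=S
Step 4 (left): focus=O path=0 depth=1 children=['W'] left=[] right=['V', 'J'] parent=S
Step 5 (right): focus=V path=1 depth=1 children=['A'] left=['O'] right=['J'] parent=S
Step 6 (right): focus=J path=2 depth=1 children=['I'] left=['O', 'V'] right=[] parent=S
Step 7 (up): focus=S path=root depth=0 children=['O', 'V', 'J'] (at root)
Step 8 (down 1): focus=V path=1 depth=1 children=['A'] left=['O'] right=['J'] parent=S

Answer: V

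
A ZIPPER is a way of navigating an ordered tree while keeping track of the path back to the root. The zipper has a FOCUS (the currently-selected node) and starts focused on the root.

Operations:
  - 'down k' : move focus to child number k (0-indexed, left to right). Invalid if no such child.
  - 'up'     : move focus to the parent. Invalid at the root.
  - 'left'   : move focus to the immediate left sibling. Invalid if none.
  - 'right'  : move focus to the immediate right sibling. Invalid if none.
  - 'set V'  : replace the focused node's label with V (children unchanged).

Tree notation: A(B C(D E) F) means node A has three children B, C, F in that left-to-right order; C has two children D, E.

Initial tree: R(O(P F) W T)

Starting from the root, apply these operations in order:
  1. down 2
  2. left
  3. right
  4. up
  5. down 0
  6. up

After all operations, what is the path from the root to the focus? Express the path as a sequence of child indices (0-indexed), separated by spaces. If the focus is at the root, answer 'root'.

Step 1 (down 2): focus=T path=2 depth=1 children=[] left=['O', 'W'] right=[] parent=R
Step 2 (left): focus=W path=1 depth=1 children=[] left=['O'] right=['T'] parent=R
Step 3 (right): focus=T path=2 depth=1 children=[] left=['O', 'W'] right=[] parent=R
Step 4 (up): focus=R path=root depth=0 children=['O', 'W', 'T'] (at root)
Step 5 (down 0): focus=O path=0 depth=1 children=['P', 'F'] left=[] right=['W', 'T'] parent=R
Step 6 (up): focus=R path=root depth=0 children=['O', 'W', 'T'] (at root)

Answer: root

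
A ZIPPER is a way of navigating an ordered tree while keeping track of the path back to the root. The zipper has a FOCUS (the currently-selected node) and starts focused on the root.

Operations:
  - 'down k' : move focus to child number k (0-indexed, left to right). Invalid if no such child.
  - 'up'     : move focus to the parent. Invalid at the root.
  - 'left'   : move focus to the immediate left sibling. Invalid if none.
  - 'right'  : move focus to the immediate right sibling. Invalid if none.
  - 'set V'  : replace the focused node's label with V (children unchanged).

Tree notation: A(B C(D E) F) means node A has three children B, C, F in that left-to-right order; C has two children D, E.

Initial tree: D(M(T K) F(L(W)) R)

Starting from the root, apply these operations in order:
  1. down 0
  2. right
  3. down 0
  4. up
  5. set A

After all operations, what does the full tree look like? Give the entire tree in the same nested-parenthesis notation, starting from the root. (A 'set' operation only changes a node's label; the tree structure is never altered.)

Answer: D(M(T K) A(L(W)) R)

Derivation:
Step 1 (down 0): focus=M path=0 depth=1 children=['T', 'K'] left=[] right=['F', 'R'] parent=D
Step 2 (right): focus=F path=1 depth=1 children=['L'] left=['M'] right=['R'] parent=D
Step 3 (down 0): focus=L path=1/0 depth=2 children=['W'] left=[] right=[] parent=F
Step 4 (up): focus=F path=1 depth=1 children=['L'] left=['M'] right=['R'] parent=D
Step 5 (set A): focus=A path=1 depth=1 children=['L'] left=['M'] right=['R'] parent=D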